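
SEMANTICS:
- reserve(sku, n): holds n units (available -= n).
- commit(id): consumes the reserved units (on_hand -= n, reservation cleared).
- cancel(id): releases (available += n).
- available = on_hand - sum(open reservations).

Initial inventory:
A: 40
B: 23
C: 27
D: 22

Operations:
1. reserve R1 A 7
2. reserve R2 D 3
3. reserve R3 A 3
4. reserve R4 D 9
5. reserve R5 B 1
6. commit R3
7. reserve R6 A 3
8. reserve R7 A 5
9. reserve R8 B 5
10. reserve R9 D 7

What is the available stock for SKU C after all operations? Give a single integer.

Step 1: reserve R1 A 7 -> on_hand[A=40 B=23 C=27 D=22] avail[A=33 B=23 C=27 D=22] open={R1}
Step 2: reserve R2 D 3 -> on_hand[A=40 B=23 C=27 D=22] avail[A=33 B=23 C=27 D=19] open={R1,R2}
Step 3: reserve R3 A 3 -> on_hand[A=40 B=23 C=27 D=22] avail[A=30 B=23 C=27 D=19] open={R1,R2,R3}
Step 4: reserve R4 D 9 -> on_hand[A=40 B=23 C=27 D=22] avail[A=30 B=23 C=27 D=10] open={R1,R2,R3,R4}
Step 5: reserve R5 B 1 -> on_hand[A=40 B=23 C=27 D=22] avail[A=30 B=22 C=27 D=10] open={R1,R2,R3,R4,R5}
Step 6: commit R3 -> on_hand[A=37 B=23 C=27 D=22] avail[A=30 B=22 C=27 D=10] open={R1,R2,R4,R5}
Step 7: reserve R6 A 3 -> on_hand[A=37 B=23 C=27 D=22] avail[A=27 B=22 C=27 D=10] open={R1,R2,R4,R5,R6}
Step 8: reserve R7 A 5 -> on_hand[A=37 B=23 C=27 D=22] avail[A=22 B=22 C=27 D=10] open={R1,R2,R4,R5,R6,R7}
Step 9: reserve R8 B 5 -> on_hand[A=37 B=23 C=27 D=22] avail[A=22 B=17 C=27 D=10] open={R1,R2,R4,R5,R6,R7,R8}
Step 10: reserve R9 D 7 -> on_hand[A=37 B=23 C=27 D=22] avail[A=22 B=17 C=27 D=3] open={R1,R2,R4,R5,R6,R7,R8,R9}
Final available[C] = 27

Answer: 27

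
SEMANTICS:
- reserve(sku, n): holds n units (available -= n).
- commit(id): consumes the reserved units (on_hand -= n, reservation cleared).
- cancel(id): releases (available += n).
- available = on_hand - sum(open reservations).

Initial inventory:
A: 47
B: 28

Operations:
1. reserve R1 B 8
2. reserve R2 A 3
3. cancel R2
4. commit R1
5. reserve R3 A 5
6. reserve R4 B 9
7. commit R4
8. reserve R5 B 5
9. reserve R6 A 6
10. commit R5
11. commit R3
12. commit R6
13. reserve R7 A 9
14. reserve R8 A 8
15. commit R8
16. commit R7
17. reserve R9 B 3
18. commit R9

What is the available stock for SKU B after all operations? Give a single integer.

Step 1: reserve R1 B 8 -> on_hand[A=47 B=28] avail[A=47 B=20] open={R1}
Step 2: reserve R2 A 3 -> on_hand[A=47 B=28] avail[A=44 B=20] open={R1,R2}
Step 3: cancel R2 -> on_hand[A=47 B=28] avail[A=47 B=20] open={R1}
Step 4: commit R1 -> on_hand[A=47 B=20] avail[A=47 B=20] open={}
Step 5: reserve R3 A 5 -> on_hand[A=47 B=20] avail[A=42 B=20] open={R3}
Step 6: reserve R4 B 9 -> on_hand[A=47 B=20] avail[A=42 B=11] open={R3,R4}
Step 7: commit R4 -> on_hand[A=47 B=11] avail[A=42 B=11] open={R3}
Step 8: reserve R5 B 5 -> on_hand[A=47 B=11] avail[A=42 B=6] open={R3,R5}
Step 9: reserve R6 A 6 -> on_hand[A=47 B=11] avail[A=36 B=6] open={R3,R5,R6}
Step 10: commit R5 -> on_hand[A=47 B=6] avail[A=36 B=6] open={R3,R6}
Step 11: commit R3 -> on_hand[A=42 B=6] avail[A=36 B=6] open={R6}
Step 12: commit R6 -> on_hand[A=36 B=6] avail[A=36 B=6] open={}
Step 13: reserve R7 A 9 -> on_hand[A=36 B=6] avail[A=27 B=6] open={R7}
Step 14: reserve R8 A 8 -> on_hand[A=36 B=6] avail[A=19 B=6] open={R7,R8}
Step 15: commit R8 -> on_hand[A=28 B=6] avail[A=19 B=6] open={R7}
Step 16: commit R7 -> on_hand[A=19 B=6] avail[A=19 B=6] open={}
Step 17: reserve R9 B 3 -> on_hand[A=19 B=6] avail[A=19 B=3] open={R9}
Step 18: commit R9 -> on_hand[A=19 B=3] avail[A=19 B=3] open={}
Final available[B] = 3

Answer: 3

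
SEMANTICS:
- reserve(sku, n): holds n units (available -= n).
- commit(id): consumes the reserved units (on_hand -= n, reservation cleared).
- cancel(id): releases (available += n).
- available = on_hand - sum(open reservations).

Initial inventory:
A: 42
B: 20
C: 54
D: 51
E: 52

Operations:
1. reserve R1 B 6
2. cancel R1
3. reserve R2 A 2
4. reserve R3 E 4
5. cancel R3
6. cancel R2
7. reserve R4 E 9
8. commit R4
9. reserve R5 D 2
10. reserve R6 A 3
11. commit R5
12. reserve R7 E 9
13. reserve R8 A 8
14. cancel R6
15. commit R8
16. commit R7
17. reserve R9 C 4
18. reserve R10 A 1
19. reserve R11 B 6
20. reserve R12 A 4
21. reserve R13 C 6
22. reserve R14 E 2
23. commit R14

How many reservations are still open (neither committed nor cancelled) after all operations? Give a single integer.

Answer: 5

Derivation:
Step 1: reserve R1 B 6 -> on_hand[A=42 B=20 C=54 D=51 E=52] avail[A=42 B=14 C=54 D=51 E=52] open={R1}
Step 2: cancel R1 -> on_hand[A=42 B=20 C=54 D=51 E=52] avail[A=42 B=20 C=54 D=51 E=52] open={}
Step 3: reserve R2 A 2 -> on_hand[A=42 B=20 C=54 D=51 E=52] avail[A=40 B=20 C=54 D=51 E=52] open={R2}
Step 4: reserve R3 E 4 -> on_hand[A=42 B=20 C=54 D=51 E=52] avail[A=40 B=20 C=54 D=51 E=48] open={R2,R3}
Step 5: cancel R3 -> on_hand[A=42 B=20 C=54 D=51 E=52] avail[A=40 B=20 C=54 D=51 E=52] open={R2}
Step 6: cancel R2 -> on_hand[A=42 B=20 C=54 D=51 E=52] avail[A=42 B=20 C=54 D=51 E=52] open={}
Step 7: reserve R4 E 9 -> on_hand[A=42 B=20 C=54 D=51 E=52] avail[A=42 B=20 C=54 D=51 E=43] open={R4}
Step 8: commit R4 -> on_hand[A=42 B=20 C=54 D=51 E=43] avail[A=42 B=20 C=54 D=51 E=43] open={}
Step 9: reserve R5 D 2 -> on_hand[A=42 B=20 C=54 D=51 E=43] avail[A=42 B=20 C=54 D=49 E=43] open={R5}
Step 10: reserve R6 A 3 -> on_hand[A=42 B=20 C=54 D=51 E=43] avail[A=39 B=20 C=54 D=49 E=43] open={R5,R6}
Step 11: commit R5 -> on_hand[A=42 B=20 C=54 D=49 E=43] avail[A=39 B=20 C=54 D=49 E=43] open={R6}
Step 12: reserve R7 E 9 -> on_hand[A=42 B=20 C=54 D=49 E=43] avail[A=39 B=20 C=54 D=49 E=34] open={R6,R7}
Step 13: reserve R8 A 8 -> on_hand[A=42 B=20 C=54 D=49 E=43] avail[A=31 B=20 C=54 D=49 E=34] open={R6,R7,R8}
Step 14: cancel R6 -> on_hand[A=42 B=20 C=54 D=49 E=43] avail[A=34 B=20 C=54 D=49 E=34] open={R7,R8}
Step 15: commit R8 -> on_hand[A=34 B=20 C=54 D=49 E=43] avail[A=34 B=20 C=54 D=49 E=34] open={R7}
Step 16: commit R7 -> on_hand[A=34 B=20 C=54 D=49 E=34] avail[A=34 B=20 C=54 D=49 E=34] open={}
Step 17: reserve R9 C 4 -> on_hand[A=34 B=20 C=54 D=49 E=34] avail[A=34 B=20 C=50 D=49 E=34] open={R9}
Step 18: reserve R10 A 1 -> on_hand[A=34 B=20 C=54 D=49 E=34] avail[A=33 B=20 C=50 D=49 E=34] open={R10,R9}
Step 19: reserve R11 B 6 -> on_hand[A=34 B=20 C=54 D=49 E=34] avail[A=33 B=14 C=50 D=49 E=34] open={R10,R11,R9}
Step 20: reserve R12 A 4 -> on_hand[A=34 B=20 C=54 D=49 E=34] avail[A=29 B=14 C=50 D=49 E=34] open={R10,R11,R12,R9}
Step 21: reserve R13 C 6 -> on_hand[A=34 B=20 C=54 D=49 E=34] avail[A=29 B=14 C=44 D=49 E=34] open={R10,R11,R12,R13,R9}
Step 22: reserve R14 E 2 -> on_hand[A=34 B=20 C=54 D=49 E=34] avail[A=29 B=14 C=44 D=49 E=32] open={R10,R11,R12,R13,R14,R9}
Step 23: commit R14 -> on_hand[A=34 B=20 C=54 D=49 E=32] avail[A=29 B=14 C=44 D=49 E=32] open={R10,R11,R12,R13,R9}
Open reservations: ['R10', 'R11', 'R12', 'R13', 'R9'] -> 5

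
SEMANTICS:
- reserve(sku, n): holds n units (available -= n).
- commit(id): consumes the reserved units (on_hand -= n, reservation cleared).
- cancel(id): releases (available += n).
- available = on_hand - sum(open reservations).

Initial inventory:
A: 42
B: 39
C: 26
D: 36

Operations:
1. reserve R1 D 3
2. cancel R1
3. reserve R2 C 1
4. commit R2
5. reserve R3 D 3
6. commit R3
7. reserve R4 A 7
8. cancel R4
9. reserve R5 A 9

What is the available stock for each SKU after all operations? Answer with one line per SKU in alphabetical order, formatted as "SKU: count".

Answer: A: 33
B: 39
C: 25
D: 33

Derivation:
Step 1: reserve R1 D 3 -> on_hand[A=42 B=39 C=26 D=36] avail[A=42 B=39 C=26 D=33] open={R1}
Step 2: cancel R1 -> on_hand[A=42 B=39 C=26 D=36] avail[A=42 B=39 C=26 D=36] open={}
Step 3: reserve R2 C 1 -> on_hand[A=42 B=39 C=26 D=36] avail[A=42 B=39 C=25 D=36] open={R2}
Step 4: commit R2 -> on_hand[A=42 B=39 C=25 D=36] avail[A=42 B=39 C=25 D=36] open={}
Step 5: reserve R3 D 3 -> on_hand[A=42 B=39 C=25 D=36] avail[A=42 B=39 C=25 D=33] open={R3}
Step 6: commit R3 -> on_hand[A=42 B=39 C=25 D=33] avail[A=42 B=39 C=25 D=33] open={}
Step 7: reserve R4 A 7 -> on_hand[A=42 B=39 C=25 D=33] avail[A=35 B=39 C=25 D=33] open={R4}
Step 8: cancel R4 -> on_hand[A=42 B=39 C=25 D=33] avail[A=42 B=39 C=25 D=33] open={}
Step 9: reserve R5 A 9 -> on_hand[A=42 B=39 C=25 D=33] avail[A=33 B=39 C=25 D=33] open={R5}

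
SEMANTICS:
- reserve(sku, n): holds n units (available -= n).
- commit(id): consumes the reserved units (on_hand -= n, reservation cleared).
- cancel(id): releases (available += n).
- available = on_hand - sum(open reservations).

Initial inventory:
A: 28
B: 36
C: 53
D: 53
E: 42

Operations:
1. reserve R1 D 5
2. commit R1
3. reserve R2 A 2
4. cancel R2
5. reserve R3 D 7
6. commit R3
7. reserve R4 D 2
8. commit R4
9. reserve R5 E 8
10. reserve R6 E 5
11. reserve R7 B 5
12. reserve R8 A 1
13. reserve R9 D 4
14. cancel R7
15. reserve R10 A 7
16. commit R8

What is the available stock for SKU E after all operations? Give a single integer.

Step 1: reserve R1 D 5 -> on_hand[A=28 B=36 C=53 D=53 E=42] avail[A=28 B=36 C=53 D=48 E=42] open={R1}
Step 2: commit R1 -> on_hand[A=28 B=36 C=53 D=48 E=42] avail[A=28 B=36 C=53 D=48 E=42] open={}
Step 3: reserve R2 A 2 -> on_hand[A=28 B=36 C=53 D=48 E=42] avail[A=26 B=36 C=53 D=48 E=42] open={R2}
Step 4: cancel R2 -> on_hand[A=28 B=36 C=53 D=48 E=42] avail[A=28 B=36 C=53 D=48 E=42] open={}
Step 5: reserve R3 D 7 -> on_hand[A=28 B=36 C=53 D=48 E=42] avail[A=28 B=36 C=53 D=41 E=42] open={R3}
Step 6: commit R3 -> on_hand[A=28 B=36 C=53 D=41 E=42] avail[A=28 B=36 C=53 D=41 E=42] open={}
Step 7: reserve R4 D 2 -> on_hand[A=28 B=36 C=53 D=41 E=42] avail[A=28 B=36 C=53 D=39 E=42] open={R4}
Step 8: commit R4 -> on_hand[A=28 B=36 C=53 D=39 E=42] avail[A=28 B=36 C=53 D=39 E=42] open={}
Step 9: reserve R5 E 8 -> on_hand[A=28 B=36 C=53 D=39 E=42] avail[A=28 B=36 C=53 D=39 E=34] open={R5}
Step 10: reserve R6 E 5 -> on_hand[A=28 B=36 C=53 D=39 E=42] avail[A=28 B=36 C=53 D=39 E=29] open={R5,R6}
Step 11: reserve R7 B 5 -> on_hand[A=28 B=36 C=53 D=39 E=42] avail[A=28 B=31 C=53 D=39 E=29] open={R5,R6,R7}
Step 12: reserve R8 A 1 -> on_hand[A=28 B=36 C=53 D=39 E=42] avail[A=27 B=31 C=53 D=39 E=29] open={R5,R6,R7,R8}
Step 13: reserve R9 D 4 -> on_hand[A=28 B=36 C=53 D=39 E=42] avail[A=27 B=31 C=53 D=35 E=29] open={R5,R6,R7,R8,R9}
Step 14: cancel R7 -> on_hand[A=28 B=36 C=53 D=39 E=42] avail[A=27 B=36 C=53 D=35 E=29] open={R5,R6,R8,R9}
Step 15: reserve R10 A 7 -> on_hand[A=28 B=36 C=53 D=39 E=42] avail[A=20 B=36 C=53 D=35 E=29] open={R10,R5,R6,R8,R9}
Step 16: commit R8 -> on_hand[A=27 B=36 C=53 D=39 E=42] avail[A=20 B=36 C=53 D=35 E=29] open={R10,R5,R6,R9}
Final available[E] = 29

Answer: 29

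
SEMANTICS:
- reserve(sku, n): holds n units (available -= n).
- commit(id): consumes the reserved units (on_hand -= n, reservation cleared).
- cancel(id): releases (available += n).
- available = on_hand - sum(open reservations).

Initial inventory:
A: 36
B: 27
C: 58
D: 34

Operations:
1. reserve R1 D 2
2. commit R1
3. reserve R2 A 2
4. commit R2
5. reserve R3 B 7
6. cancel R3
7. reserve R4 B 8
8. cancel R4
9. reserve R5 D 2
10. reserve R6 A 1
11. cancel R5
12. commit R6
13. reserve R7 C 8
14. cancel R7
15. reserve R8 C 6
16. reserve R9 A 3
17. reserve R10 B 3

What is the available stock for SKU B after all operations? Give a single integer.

Answer: 24

Derivation:
Step 1: reserve R1 D 2 -> on_hand[A=36 B=27 C=58 D=34] avail[A=36 B=27 C=58 D=32] open={R1}
Step 2: commit R1 -> on_hand[A=36 B=27 C=58 D=32] avail[A=36 B=27 C=58 D=32] open={}
Step 3: reserve R2 A 2 -> on_hand[A=36 B=27 C=58 D=32] avail[A=34 B=27 C=58 D=32] open={R2}
Step 4: commit R2 -> on_hand[A=34 B=27 C=58 D=32] avail[A=34 B=27 C=58 D=32] open={}
Step 5: reserve R3 B 7 -> on_hand[A=34 B=27 C=58 D=32] avail[A=34 B=20 C=58 D=32] open={R3}
Step 6: cancel R3 -> on_hand[A=34 B=27 C=58 D=32] avail[A=34 B=27 C=58 D=32] open={}
Step 7: reserve R4 B 8 -> on_hand[A=34 B=27 C=58 D=32] avail[A=34 B=19 C=58 D=32] open={R4}
Step 8: cancel R4 -> on_hand[A=34 B=27 C=58 D=32] avail[A=34 B=27 C=58 D=32] open={}
Step 9: reserve R5 D 2 -> on_hand[A=34 B=27 C=58 D=32] avail[A=34 B=27 C=58 D=30] open={R5}
Step 10: reserve R6 A 1 -> on_hand[A=34 B=27 C=58 D=32] avail[A=33 B=27 C=58 D=30] open={R5,R6}
Step 11: cancel R5 -> on_hand[A=34 B=27 C=58 D=32] avail[A=33 B=27 C=58 D=32] open={R6}
Step 12: commit R6 -> on_hand[A=33 B=27 C=58 D=32] avail[A=33 B=27 C=58 D=32] open={}
Step 13: reserve R7 C 8 -> on_hand[A=33 B=27 C=58 D=32] avail[A=33 B=27 C=50 D=32] open={R7}
Step 14: cancel R7 -> on_hand[A=33 B=27 C=58 D=32] avail[A=33 B=27 C=58 D=32] open={}
Step 15: reserve R8 C 6 -> on_hand[A=33 B=27 C=58 D=32] avail[A=33 B=27 C=52 D=32] open={R8}
Step 16: reserve R9 A 3 -> on_hand[A=33 B=27 C=58 D=32] avail[A=30 B=27 C=52 D=32] open={R8,R9}
Step 17: reserve R10 B 3 -> on_hand[A=33 B=27 C=58 D=32] avail[A=30 B=24 C=52 D=32] open={R10,R8,R9}
Final available[B] = 24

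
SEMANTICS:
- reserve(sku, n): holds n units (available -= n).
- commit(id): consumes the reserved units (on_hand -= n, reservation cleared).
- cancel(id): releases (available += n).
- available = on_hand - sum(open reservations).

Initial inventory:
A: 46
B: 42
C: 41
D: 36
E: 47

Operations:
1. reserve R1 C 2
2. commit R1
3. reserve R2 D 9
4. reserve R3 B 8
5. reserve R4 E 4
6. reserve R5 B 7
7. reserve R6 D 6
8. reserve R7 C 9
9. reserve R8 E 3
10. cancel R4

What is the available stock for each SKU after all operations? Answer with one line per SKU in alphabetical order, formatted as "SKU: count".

Answer: A: 46
B: 27
C: 30
D: 21
E: 44

Derivation:
Step 1: reserve R1 C 2 -> on_hand[A=46 B=42 C=41 D=36 E=47] avail[A=46 B=42 C=39 D=36 E=47] open={R1}
Step 2: commit R1 -> on_hand[A=46 B=42 C=39 D=36 E=47] avail[A=46 B=42 C=39 D=36 E=47] open={}
Step 3: reserve R2 D 9 -> on_hand[A=46 B=42 C=39 D=36 E=47] avail[A=46 B=42 C=39 D=27 E=47] open={R2}
Step 4: reserve R3 B 8 -> on_hand[A=46 B=42 C=39 D=36 E=47] avail[A=46 B=34 C=39 D=27 E=47] open={R2,R3}
Step 5: reserve R4 E 4 -> on_hand[A=46 B=42 C=39 D=36 E=47] avail[A=46 B=34 C=39 D=27 E=43] open={R2,R3,R4}
Step 6: reserve R5 B 7 -> on_hand[A=46 B=42 C=39 D=36 E=47] avail[A=46 B=27 C=39 D=27 E=43] open={R2,R3,R4,R5}
Step 7: reserve R6 D 6 -> on_hand[A=46 B=42 C=39 D=36 E=47] avail[A=46 B=27 C=39 D=21 E=43] open={R2,R3,R4,R5,R6}
Step 8: reserve R7 C 9 -> on_hand[A=46 B=42 C=39 D=36 E=47] avail[A=46 B=27 C=30 D=21 E=43] open={R2,R3,R4,R5,R6,R7}
Step 9: reserve R8 E 3 -> on_hand[A=46 B=42 C=39 D=36 E=47] avail[A=46 B=27 C=30 D=21 E=40] open={R2,R3,R4,R5,R6,R7,R8}
Step 10: cancel R4 -> on_hand[A=46 B=42 C=39 D=36 E=47] avail[A=46 B=27 C=30 D=21 E=44] open={R2,R3,R5,R6,R7,R8}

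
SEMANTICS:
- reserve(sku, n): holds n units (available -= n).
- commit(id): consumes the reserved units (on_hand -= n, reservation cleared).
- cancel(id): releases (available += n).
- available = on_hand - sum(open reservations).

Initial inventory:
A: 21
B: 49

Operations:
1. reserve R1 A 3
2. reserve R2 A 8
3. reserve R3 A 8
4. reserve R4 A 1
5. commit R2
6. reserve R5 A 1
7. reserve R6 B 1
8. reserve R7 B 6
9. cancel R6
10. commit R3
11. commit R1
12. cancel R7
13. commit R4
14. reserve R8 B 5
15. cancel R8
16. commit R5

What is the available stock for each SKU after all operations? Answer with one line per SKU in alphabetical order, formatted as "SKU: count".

Answer: A: 0
B: 49

Derivation:
Step 1: reserve R1 A 3 -> on_hand[A=21 B=49] avail[A=18 B=49] open={R1}
Step 2: reserve R2 A 8 -> on_hand[A=21 B=49] avail[A=10 B=49] open={R1,R2}
Step 3: reserve R3 A 8 -> on_hand[A=21 B=49] avail[A=2 B=49] open={R1,R2,R3}
Step 4: reserve R4 A 1 -> on_hand[A=21 B=49] avail[A=1 B=49] open={R1,R2,R3,R4}
Step 5: commit R2 -> on_hand[A=13 B=49] avail[A=1 B=49] open={R1,R3,R4}
Step 6: reserve R5 A 1 -> on_hand[A=13 B=49] avail[A=0 B=49] open={R1,R3,R4,R5}
Step 7: reserve R6 B 1 -> on_hand[A=13 B=49] avail[A=0 B=48] open={R1,R3,R4,R5,R6}
Step 8: reserve R7 B 6 -> on_hand[A=13 B=49] avail[A=0 B=42] open={R1,R3,R4,R5,R6,R7}
Step 9: cancel R6 -> on_hand[A=13 B=49] avail[A=0 B=43] open={R1,R3,R4,R5,R7}
Step 10: commit R3 -> on_hand[A=5 B=49] avail[A=0 B=43] open={R1,R4,R5,R7}
Step 11: commit R1 -> on_hand[A=2 B=49] avail[A=0 B=43] open={R4,R5,R7}
Step 12: cancel R7 -> on_hand[A=2 B=49] avail[A=0 B=49] open={R4,R5}
Step 13: commit R4 -> on_hand[A=1 B=49] avail[A=0 B=49] open={R5}
Step 14: reserve R8 B 5 -> on_hand[A=1 B=49] avail[A=0 B=44] open={R5,R8}
Step 15: cancel R8 -> on_hand[A=1 B=49] avail[A=0 B=49] open={R5}
Step 16: commit R5 -> on_hand[A=0 B=49] avail[A=0 B=49] open={}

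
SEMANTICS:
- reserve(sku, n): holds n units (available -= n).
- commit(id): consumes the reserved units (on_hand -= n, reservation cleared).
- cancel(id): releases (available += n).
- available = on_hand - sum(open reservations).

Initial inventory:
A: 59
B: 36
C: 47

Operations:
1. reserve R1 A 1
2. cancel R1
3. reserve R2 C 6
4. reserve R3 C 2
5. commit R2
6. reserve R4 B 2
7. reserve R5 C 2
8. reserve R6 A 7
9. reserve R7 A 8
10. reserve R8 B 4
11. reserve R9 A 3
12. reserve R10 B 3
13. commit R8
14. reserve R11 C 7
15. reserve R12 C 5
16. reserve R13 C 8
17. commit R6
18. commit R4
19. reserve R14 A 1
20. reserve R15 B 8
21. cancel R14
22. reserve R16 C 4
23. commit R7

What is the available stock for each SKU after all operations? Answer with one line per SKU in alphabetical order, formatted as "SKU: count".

Step 1: reserve R1 A 1 -> on_hand[A=59 B=36 C=47] avail[A=58 B=36 C=47] open={R1}
Step 2: cancel R1 -> on_hand[A=59 B=36 C=47] avail[A=59 B=36 C=47] open={}
Step 3: reserve R2 C 6 -> on_hand[A=59 B=36 C=47] avail[A=59 B=36 C=41] open={R2}
Step 4: reserve R3 C 2 -> on_hand[A=59 B=36 C=47] avail[A=59 B=36 C=39] open={R2,R3}
Step 5: commit R2 -> on_hand[A=59 B=36 C=41] avail[A=59 B=36 C=39] open={R3}
Step 6: reserve R4 B 2 -> on_hand[A=59 B=36 C=41] avail[A=59 B=34 C=39] open={R3,R4}
Step 7: reserve R5 C 2 -> on_hand[A=59 B=36 C=41] avail[A=59 B=34 C=37] open={R3,R4,R5}
Step 8: reserve R6 A 7 -> on_hand[A=59 B=36 C=41] avail[A=52 B=34 C=37] open={R3,R4,R5,R6}
Step 9: reserve R7 A 8 -> on_hand[A=59 B=36 C=41] avail[A=44 B=34 C=37] open={R3,R4,R5,R6,R7}
Step 10: reserve R8 B 4 -> on_hand[A=59 B=36 C=41] avail[A=44 B=30 C=37] open={R3,R4,R5,R6,R7,R8}
Step 11: reserve R9 A 3 -> on_hand[A=59 B=36 C=41] avail[A=41 B=30 C=37] open={R3,R4,R5,R6,R7,R8,R9}
Step 12: reserve R10 B 3 -> on_hand[A=59 B=36 C=41] avail[A=41 B=27 C=37] open={R10,R3,R4,R5,R6,R7,R8,R9}
Step 13: commit R8 -> on_hand[A=59 B=32 C=41] avail[A=41 B=27 C=37] open={R10,R3,R4,R5,R6,R7,R9}
Step 14: reserve R11 C 7 -> on_hand[A=59 B=32 C=41] avail[A=41 B=27 C=30] open={R10,R11,R3,R4,R5,R6,R7,R9}
Step 15: reserve R12 C 5 -> on_hand[A=59 B=32 C=41] avail[A=41 B=27 C=25] open={R10,R11,R12,R3,R4,R5,R6,R7,R9}
Step 16: reserve R13 C 8 -> on_hand[A=59 B=32 C=41] avail[A=41 B=27 C=17] open={R10,R11,R12,R13,R3,R4,R5,R6,R7,R9}
Step 17: commit R6 -> on_hand[A=52 B=32 C=41] avail[A=41 B=27 C=17] open={R10,R11,R12,R13,R3,R4,R5,R7,R9}
Step 18: commit R4 -> on_hand[A=52 B=30 C=41] avail[A=41 B=27 C=17] open={R10,R11,R12,R13,R3,R5,R7,R9}
Step 19: reserve R14 A 1 -> on_hand[A=52 B=30 C=41] avail[A=40 B=27 C=17] open={R10,R11,R12,R13,R14,R3,R5,R7,R9}
Step 20: reserve R15 B 8 -> on_hand[A=52 B=30 C=41] avail[A=40 B=19 C=17] open={R10,R11,R12,R13,R14,R15,R3,R5,R7,R9}
Step 21: cancel R14 -> on_hand[A=52 B=30 C=41] avail[A=41 B=19 C=17] open={R10,R11,R12,R13,R15,R3,R5,R7,R9}
Step 22: reserve R16 C 4 -> on_hand[A=52 B=30 C=41] avail[A=41 B=19 C=13] open={R10,R11,R12,R13,R15,R16,R3,R5,R7,R9}
Step 23: commit R7 -> on_hand[A=44 B=30 C=41] avail[A=41 B=19 C=13] open={R10,R11,R12,R13,R15,R16,R3,R5,R9}

Answer: A: 41
B: 19
C: 13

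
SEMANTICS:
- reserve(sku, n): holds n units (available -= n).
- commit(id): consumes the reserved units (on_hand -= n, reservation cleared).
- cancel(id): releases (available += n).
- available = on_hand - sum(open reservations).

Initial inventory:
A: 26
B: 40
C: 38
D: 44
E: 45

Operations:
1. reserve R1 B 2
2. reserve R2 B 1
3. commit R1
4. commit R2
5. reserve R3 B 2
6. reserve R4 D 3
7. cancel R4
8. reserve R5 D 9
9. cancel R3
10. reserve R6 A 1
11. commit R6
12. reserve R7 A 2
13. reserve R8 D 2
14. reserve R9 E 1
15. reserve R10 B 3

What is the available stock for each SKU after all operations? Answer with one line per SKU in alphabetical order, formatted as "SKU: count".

Answer: A: 23
B: 34
C: 38
D: 33
E: 44

Derivation:
Step 1: reserve R1 B 2 -> on_hand[A=26 B=40 C=38 D=44 E=45] avail[A=26 B=38 C=38 D=44 E=45] open={R1}
Step 2: reserve R2 B 1 -> on_hand[A=26 B=40 C=38 D=44 E=45] avail[A=26 B=37 C=38 D=44 E=45] open={R1,R2}
Step 3: commit R1 -> on_hand[A=26 B=38 C=38 D=44 E=45] avail[A=26 B=37 C=38 D=44 E=45] open={R2}
Step 4: commit R2 -> on_hand[A=26 B=37 C=38 D=44 E=45] avail[A=26 B=37 C=38 D=44 E=45] open={}
Step 5: reserve R3 B 2 -> on_hand[A=26 B=37 C=38 D=44 E=45] avail[A=26 B=35 C=38 D=44 E=45] open={R3}
Step 6: reserve R4 D 3 -> on_hand[A=26 B=37 C=38 D=44 E=45] avail[A=26 B=35 C=38 D=41 E=45] open={R3,R4}
Step 7: cancel R4 -> on_hand[A=26 B=37 C=38 D=44 E=45] avail[A=26 B=35 C=38 D=44 E=45] open={R3}
Step 8: reserve R5 D 9 -> on_hand[A=26 B=37 C=38 D=44 E=45] avail[A=26 B=35 C=38 D=35 E=45] open={R3,R5}
Step 9: cancel R3 -> on_hand[A=26 B=37 C=38 D=44 E=45] avail[A=26 B=37 C=38 D=35 E=45] open={R5}
Step 10: reserve R6 A 1 -> on_hand[A=26 B=37 C=38 D=44 E=45] avail[A=25 B=37 C=38 D=35 E=45] open={R5,R6}
Step 11: commit R6 -> on_hand[A=25 B=37 C=38 D=44 E=45] avail[A=25 B=37 C=38 D=35 E=45] open={R5}
Step 12: reserve R7 A 2 -> on_hand[A=25 B=37 C=38 D=44 E=45] avail[A=23 B=37 C=38 D=35 E=45] open={R5,R7}
Step 13: reserve R8 D 2 -> on_hand[A=25 B=37 C=38 D=44 E=45] avail[A=23 B=37 C=38 D=33 E=45] open={R5,R7,R8}
Step 14: reserve R9 E 1 -> on_hand[A=25 B=37 C=38 D=44 E=45] avail[A=23 B=37 C=38 D=33 E=44] open={R5,R7,R8,R9}
Step 15: reserve R10 B 3 -> on_hand[A=25 B=37 C=38 D=44 E=45] avail[A=23 B=34 C=38 D=33 E=44] open={R10,R5,R7,R8,R9}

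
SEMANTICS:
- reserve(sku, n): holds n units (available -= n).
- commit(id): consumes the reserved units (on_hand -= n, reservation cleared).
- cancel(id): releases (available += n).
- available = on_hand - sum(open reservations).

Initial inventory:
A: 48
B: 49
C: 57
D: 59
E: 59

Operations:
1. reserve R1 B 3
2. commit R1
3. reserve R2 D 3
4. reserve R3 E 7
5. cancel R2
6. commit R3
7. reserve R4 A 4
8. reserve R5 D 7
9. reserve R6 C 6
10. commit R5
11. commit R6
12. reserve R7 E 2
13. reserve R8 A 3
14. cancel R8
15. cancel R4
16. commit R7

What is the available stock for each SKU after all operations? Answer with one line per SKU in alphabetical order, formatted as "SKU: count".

Answer: A: 48
B: 46
C: 51
D: 52
E: 50

Derivation:
Step 1: reserve R1 B 3 -> on_hand[A=48 B=49 C=57 D=59 E=59] avail[A=48 B=46 C=57 D=59 E=59] open={R1}
Step 2: commit R1 -> on_hand[A=48 B=46 C=57 D=59 E=59] avail[A=48 B=46 C=57 D=59 E=59] open={}
Step 3: reserve R2 D 3 -> on_hand[A=48 B=46 C=57 D=59 E=59] avail[A=48 B=46 C=57 D=56 E=59] open={R2}
Step 4: reserve R3 E 7 -> on_hand[A=48 B=46 C=57 D=59 E=59] avail[A=48 B=46 C=57 D=56 E=52] open={R2,R3}
Step 5: cancel R2 -> on_hand[A=48 B=46 C=57 D=59 E=59] avail[A=48 B=46 C=57 D=59 E=52] open={R3}
Step 6: commit R3 -> on_hand[A=48 B=46 C=57 D=59 E=52] avail[A=48 B=46 C=57 D=59 E=52] open={}
Step 7: reserve R4 A 4 -> on_hand[A=48 B=46 C=57 D=59 E=52] avail[A=44 B=46 C=57 D=59 E=52] open={R4}
Step 8: reserve R5 D 7 -> on_hand[A=48 B=46 C=57 D=59 E=52] avail[A=44 B=46 C=57 D=52 E=52] open={R4,R5}
Step 9: reserve R6 C 6 -> on_hand[A=48 B=46 C=57 D=59 E=52] avail[A=44 B=46 C=51 D=52 E=52] open={R4,R5,R6}
Step 10: commit R5 -> on_hand[A=48 B=46 C=57 D=52 E=52] avail[A=44 B=46 C=51 D=52 E=52] open={R4,R6}
Step 11: commit R6 -> on_hand[A=48 B=46 C=51 D=52 E=52] avail[A=44 B=46 C=51 D=52 E=52] open={R4}
Step 12: reserve R7 E 2 -> on_hand[A=48 B=46 C=51 D=52 E=52] avail[A=44 B=46 C=51 D=52 E=50] open={R4,R7}
Step 13: reserve R8 A 3 -> on_hand[A=48 B=46 C=51 D=52 E=52] avail[A=41 B=46 C=51 D=52 E=50] open={R4,R7,R8}
Step 14: cancel R8 -> on_hand[A=48 B=46 C=51 D=52 E=52] avail[A=44 B=46 C=51 D=52 E=50] open={R4,R7}
Step 15: cancel R4 -> on_hand[A=48 B=46 C=51 D=52 E=52] avail[A=48 B=46 C=51 D=52 E=50] open={R7}
Step 16: commit R7 -> on_hand[A=48 B=46 C=51 D=52 E=50] avail[A=48 B=46 C=51 D=52 E=50] open={}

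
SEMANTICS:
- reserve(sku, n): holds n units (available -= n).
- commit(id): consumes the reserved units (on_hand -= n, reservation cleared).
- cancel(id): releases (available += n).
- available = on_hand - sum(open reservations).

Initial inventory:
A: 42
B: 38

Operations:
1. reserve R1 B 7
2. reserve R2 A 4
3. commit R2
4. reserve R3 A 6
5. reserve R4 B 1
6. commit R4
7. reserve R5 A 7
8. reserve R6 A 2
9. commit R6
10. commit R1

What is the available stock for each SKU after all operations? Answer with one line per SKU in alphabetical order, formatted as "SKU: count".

Answer: A: 23
B: 30

Derivation:
Step 1: reserve R1 B 7 -> on_hand[A=42 B=38] avail[A=42 B=31] open={R1}
Step 2: reserve R2 A 4 -> on_hand[A=42 B=38] avail[A=38 B=31] open={R1,R2}
Step 3: commit R2 -> on_hand[A=38 B=38] avail[A=38 B=31] open={R1}
Step 4: reserve R3 A 6 -> on_hand[A=38 B=38] avail[A=32 B=31] open={R1,R3}
Step 5: reserve R4 B 1 -> on_hand[A=38 B=38] avail[A=32 B=30] open={R1,R3,R4}
Step 6: commit R4 -> on_hand[A=38 B=37] avail[A=32 B=30] open={R1,R3}
Step 7: reserve R5 A 7 -> on_hand[A=38 B=37] avail[A=25 B=30] open={R1,R3,R5}
Step 8: reserve R6 A 2 -> on_hand[A=38 B=37] avail[A=23 B=30] open={R1,R3,R5,R6}
Step 9: commit R6 -> on_hand[A=36 B=37] avail[A=23 B=30] open={R1,R3,R5}
Step 10: commit R1 -> on_hand[A=36 B=30] avail[A=23 B=30] open={R3,R5}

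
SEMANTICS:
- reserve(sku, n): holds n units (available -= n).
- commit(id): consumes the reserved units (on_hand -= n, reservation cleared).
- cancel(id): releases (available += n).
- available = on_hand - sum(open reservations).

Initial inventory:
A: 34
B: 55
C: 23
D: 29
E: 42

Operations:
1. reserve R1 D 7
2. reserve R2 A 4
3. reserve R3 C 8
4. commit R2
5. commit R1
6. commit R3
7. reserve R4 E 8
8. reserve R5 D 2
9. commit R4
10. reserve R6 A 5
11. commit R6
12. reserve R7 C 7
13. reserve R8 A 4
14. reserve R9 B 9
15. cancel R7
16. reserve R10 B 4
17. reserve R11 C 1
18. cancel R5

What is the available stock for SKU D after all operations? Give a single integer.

Answer: 22

Derivation:
Step 1: reserve R1 D 7 -> on_hand[A=34 B=55 C=23 D=29 E=42] avail[A=34 B=55 C=23 D=22 E=42] open={R1}
Step 2: reserve R2 A 4 -> on_hand[A=34 B=55 C=23 D=29 E=42] avail[A=30 B=55 C=23 D=22 E=42] open={R1,R2}
Step 3: reserve R3 C 8 -> on_hand[A=34 B=55 C=23 D=29 E=42] avail[A=30 B=55 C=15 D=22 E=42] open={R1,R2,R3}
Step 4: commit R2 -> on_hand[A=30 B=55 C=23 D=29 E=42] avail[A=30 B=55 C=15 D=22 E=42] open={R1,R3}
Step 5: commit R1 -> on_hand[A=30 B=55 C=23 D=22 E=42] avail[A=30 B=55 C=15 D=22 E=42] open={R3}
Step 6: commit R3 -> on_hand[A=30 B=55 C=15 D=22 E=42] avail[A=30 B=55 C=15 D=22 E=42] open={}
Step 7: reserve R4 E 8 -> on_hand[A=30 B=55 C=15 D=22 E=42] avail[A=30 B=55 C=15 D=22 E=34] open={R4}
Step 8: reserve R5 D 2 -> on_hand[A=30 B=55 C=15 D=22 E=42] avail[A=30 B=55 C=15 D=20 E=34] open={R4,R5}
Step 9: commit R4 -> on_hand[A=30 B=55 C=15 D=22 E=34] avail[A=30 B=55 C=15 D=20 E=34] open={R5}
Step 10: reserve R6 A 5 -> on_hand[A=30 B=55 C=15 D=22 E=34] avail[A=25 B=55 C=15 D=20 E=34] open={R5,R6}
Step 11: commit R6 -> on_hand[A=25 B=55 C=15 D=22 E=34] avail[A=25 B=55 C=15 D=20 E=34] open={R5}
Step 12: reserve R7 C 7 -> on_hand[A=25 B=55 C=15 D=22 E=34] avail[A=25 B=55 C=8 D=20 E=34] open={R5,R7}
Step 13: reserve R8 A 4 -> on_hand[A=25 B=55 C=15 D=22 E=34] avail[A=21 B=55 C=8 D=20 E=34] open={R5,R7,R8}
Step 14: reserve R9 B 9 -> on_hand[A=25 B=55 C=15 D=22 E=34] avail[A=21 B=46 C=8 D=20 E=34] open={R5,R7,R8,R9}
Step 15: cancel R7 -> on_hand[A=25 B=55 C=15 D=22 E=34] avail[A=21 B=46 C=15 D=20 E=34] open={R5,R8,R9}
Step 16: reserve R10 B 4 -> on_hand[A=25 B=55 C=15 D=22 E=34] avail[A=21 B=42 C=15 D=20 E=34] open={R10,R5,R8,R9}
Step 17: reserve R11 C 1 -> on_hand[A=25 B=55 C=15 D=22 E=34] avail[A=21 B=42 C=14 D=20 E=34] open={R10,R11,R5,R8,R9}
Step 18: cancel R5 -> on_hand[A=25 B=55 C=15 D=22 E=34] avail[A=21 B=42 C=14 D=22 E=34] open={R10,R11,R8,R9}
Final available[D] = 22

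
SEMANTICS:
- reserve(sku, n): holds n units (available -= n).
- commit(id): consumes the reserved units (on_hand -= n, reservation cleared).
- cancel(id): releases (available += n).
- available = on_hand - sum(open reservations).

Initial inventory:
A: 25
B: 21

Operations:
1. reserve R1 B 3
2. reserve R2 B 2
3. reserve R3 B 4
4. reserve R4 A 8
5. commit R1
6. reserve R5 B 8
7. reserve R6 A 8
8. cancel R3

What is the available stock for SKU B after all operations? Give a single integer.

Answer: 8

Derivation:
Step 1: reserve R1 B 3 -> on_hand[A=25 B=21] avail[A=25 B=18] open={R1}
Step 2: reserve R2 B 2 -> on_hand[A=25 B=21] avail[A=25 B=16] open={R1,R2}
Step 3: reserve R3 B 4 -> on_hand[A=25 B=21] avail[A=25 B=12] open={R1,R2,R3}
Step 4: reserve R4 A 8 -> on_hand[A=25 B=21] avail[A=17 B=12] open={R1,R2,R3,R4}
Step 5: commit R1 -> on_hand[A=25 B=18] avail[A=17 B=12] open={R2,R3,R4}
Step 6: reserve R5 B 8 -> on_hand[A=25 B=18] avail[A=17 B=4] open={R2,R3,R4,R5}
Step 7: reserve R6 A 8 -> on_hand[A=25 B=18] avail[A=9 B=4] open={R2,R3,R4,R5,R6}
Step 8: cancel R3 -> on_hand[A=25 B=18] avail[A=9 B=8] open={R2,R4,R5,R6}
Final available[B] = 8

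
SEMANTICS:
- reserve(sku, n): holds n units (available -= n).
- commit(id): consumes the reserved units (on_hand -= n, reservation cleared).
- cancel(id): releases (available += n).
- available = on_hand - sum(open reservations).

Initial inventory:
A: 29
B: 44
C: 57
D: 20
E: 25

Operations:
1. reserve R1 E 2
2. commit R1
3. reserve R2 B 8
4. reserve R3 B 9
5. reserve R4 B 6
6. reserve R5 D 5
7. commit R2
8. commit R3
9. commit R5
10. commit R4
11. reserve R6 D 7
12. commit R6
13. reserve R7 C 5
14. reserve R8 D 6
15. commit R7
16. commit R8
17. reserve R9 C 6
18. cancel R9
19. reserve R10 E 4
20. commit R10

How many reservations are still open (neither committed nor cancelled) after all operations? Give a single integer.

Step 1: reserve R1 E 2 -> on_hand[A=29 B=44 C=57 D=20 E=25] avail[A=29 B=44 C=57 D=20 E=23] open={R1}
Step 2: commit R1 -> on_hand[A=29 B=44 C=57 D=20 E=23] avail[A=29 B=44 C=57 D=20 E=23] open={}
Step 3: reserve R2 B 8 -> on_hand[A=29 B=44 C=57 D=20 E=23] avail[A=29 B=36 C=57 D=20 E=23] open={R2}
Step 4: reserve R3 B 9 -> on_hand[A=29 B=44 C=57 D=20 E=23] avail[A=29 B=27 C=57 D=20 E=23] open={R2,R3}
Step 5: reserve R4 B 6 -> on_hand[A=29 B=44 C=57 D=20 E=23] avail[A=29 B=21 C=57 D=20 E=23] open={R2,R3,R4}
Step 6: reserve R5 D 5 -> on_hand[A=29 B=44 C=57 D=20 E=23] avail[A=29 B=21 C=57 D=15 E=23] open={R2,R3,R4,R5}
Step 7: commit R2 -> on_hand[A=29 B=36 C=57 D=20 E=23] avail[A=29 B=21 C=57 D=15 E=23] open={R3,R4,R5}
Step 8: commit R3 -> on_hand[A=29 B=27 C=57 D=20 E=23] avail[A=29 B=21 C=57 D=15 E=23] open={R4,R5}
Step 9: commit R5 -> on_hand[A=29 B=27 C=57 D=15 E=23] avail[A=29 B=21 C=57 D=15 E=23] open={R4}
Step 10: commit R4 -> on_hand[A=29 B=21 C=57 D=15 E=23] avail[A=29 B=21 C=57 D=15 E=23] open={}
Step 11: reserve R6 D 7 -> on_hand[A=29 B=21 C=57 D=15 E=23] avail[A=29 B=21 C=57 D=8 E=23] open={R6}
Step 12: commit R6 -> on_hand[A=29 B=21 C=57 D=8 E=23] avail[A=29 B=21 C=57 D=8 E=23] open={}
Step 13: reserve R7 C 5 -> on_hand[A=29 B=21 C=57 D=8 E=23] avail[A=29 B=21 C=52 D=8 E=23] open={R7}
Step 14: reserve R8 D 6 -> on_hand[A=29 B=21 C=57 D=8 E=23] avail[A=29 B=21 C=52 D=2 E=23] open={R7,R8}
Step 15: commit R7 -> on_hand[A=29 B=21 C=52 D=8 E=23] avail[A=29 B=21 C=52 D=2 E=23] open={R8}
Step 16: commit R8 -> on_hand[A=29 B=21 C=52 D=2 E=23] avail[A=29 B=21 C=52 D=2 E=23] open={}
Step 17: reserve R9 C 6 -> on_hand[A=29 B=21 C=52 D=2 E=23] avail[A=29 B=21 C=46 D=2 E=23] open={R9}
Step 18: cancel R9 -> on_hand[A=29 B=21 C=52 D=2 E=23] avail[A=29 B=21 C=52 D=2 E=23] open={}
Step 19: reserve R10 E 4 -> on_hand[A=29 B=21 C=52 D=2 E=23] avail[A=29 B=21 C=52 D=2 E=19] open={R10}
Step 20: commit R10 -> on_hand[A=29 B=21 C=52 D=2 E=19] avail[A=29 B=21 C=52 D=2 E=19] open={}
Open reservations: [] -> 0

Answer: 0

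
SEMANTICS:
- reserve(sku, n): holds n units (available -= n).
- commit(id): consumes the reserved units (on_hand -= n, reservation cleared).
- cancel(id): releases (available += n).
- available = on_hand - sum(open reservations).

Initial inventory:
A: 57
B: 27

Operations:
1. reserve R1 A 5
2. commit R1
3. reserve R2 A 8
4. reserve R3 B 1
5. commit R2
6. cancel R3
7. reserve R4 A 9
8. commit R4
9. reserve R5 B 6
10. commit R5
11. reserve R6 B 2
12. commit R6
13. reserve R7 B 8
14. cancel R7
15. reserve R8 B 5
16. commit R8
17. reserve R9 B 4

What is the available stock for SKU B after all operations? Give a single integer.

Step 1: reserve R1 A 5 -> on_hand[A=57 B=27] avail[A=52 B=27] open={R1}
Step 2: commit R1 -> on_hand[A=52 B=27] avail[A=52 B=27] open={}
Step 3: reserve R2 A 8 -> on_hand[A=52 B=27] avail[A=44 B=27] open={R2}
Step 4: reserve R3 B 1 -> on_hand[A=52 B=27] avail[A=44 B=26] open={R2,R3}
Step 5: commit R2 -> on_hand[A=44 B=27] avail[A=44 B=26] open={R3}
Step 6: cancel R3 -> on_hand[A=44 B=27] avail[A=44 B=27] open={}
Step 7: reserve R4 A 9 -> on_hand[A=44 B=27] avail[A=35 B=27] open={R4}
Step 8: commit R4 -> on_hand[A=35 B=27] avail[A=35 B=27] open={}
Step 9: reserve R5 B 6 -> on_hand[A=35 B=27] avail[A=35 B=21] open={R5}
Step 10: commit R5 -> on_hand[A=35 B=21] avail[A=35 B=21] open={}
Step 11: reserve R6 B 2 -> on_hand[A=35 B=21] avail[A=35 B=19] open={R6}
Step 12: commit R6 -> on_hand[A=35 B=19] avail[A=35 B=19] open={}
Step 13: reserve R7 B 8 -> on_hand[A=35 B=19] avail[A=35 B=11] open={R7}
Step 14: cancel R7 -> on_hand[A=35 B=19] avail[A=35 B=19] open={}
Step 15: reserve R8 B 5 -> on_hand[A=35 B=19] avail[A=35 B=14] open={R8}
Step 16: commit R8 -> on_hand[A=35 B=14] avail[A=35 B=14] open={}
Step 17: reserve R9 B 4 -> on_hand[A=35 B=14] avail[A=35 B=10] open={R9}
Final available[B] = 10

Answer: 10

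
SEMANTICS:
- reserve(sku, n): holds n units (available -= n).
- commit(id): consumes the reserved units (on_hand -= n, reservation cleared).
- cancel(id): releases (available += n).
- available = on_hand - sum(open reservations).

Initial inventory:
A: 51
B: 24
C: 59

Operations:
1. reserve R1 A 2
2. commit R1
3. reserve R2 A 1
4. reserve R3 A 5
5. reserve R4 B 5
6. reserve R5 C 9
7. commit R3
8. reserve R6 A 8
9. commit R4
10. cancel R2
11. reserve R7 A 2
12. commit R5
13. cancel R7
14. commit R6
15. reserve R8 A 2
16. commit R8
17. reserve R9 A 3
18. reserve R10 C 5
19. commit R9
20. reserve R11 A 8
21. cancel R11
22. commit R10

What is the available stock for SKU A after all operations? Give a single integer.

Step 1: reserve R1 A 2 -> on_hand[A=51 B=24 C=59] avail[A=49 B=24 C=59] open={R1}
Step 2: commit R1 -> on_hand[A=49 B=24 C=59] avail[A=49 B=24 C=59] open={}
Step 3: reserve R2 A 1 -> on_hand[A=49 B=24 C=59] avail[A=48 B=24 C=59] open={R2}
Step 4: reserve R3 A 5 -> on_hand[A=49 B=24 C=59] avail[A=43 B=24 C=59] open={R2,R3}
Step 5: reserve R4 B 5 -> on_hand[A=49 B=24 C=59] avail[A=43 B=19 C=59] open={R2,R3,R4}
Step 6: reserve R5 C 9 -> on_hand[A=49 B=24 C=59] avail[A=43 B=19 C=50] open={R2,R3,R4,R5}
Step 7: commit R3 -> on_hand[A=44 B=24 C=59] avail[A=43 B=19 C=50] open={R2,R4,R5}
Step 8: reserve R6 A 8 -> on_hand[A=44 B=24 C=59] avail[A=35 B=19 C=50] open={R2,R4,R5,R6}
Step 9: commit R4 -> on_hand[A=44 B=19 C=59] avail[A=35 B=19 C=50] open={R2,R5,R6}
Step 10: cancel R2 -> on_hand[A=44 B=19 C=59] avail[A=36 B=19 C=50] open={R5,R6}
Step 11: reserve R7 A 2 -> on_hand[A=44 B=19 C=59] avail[A=34 B=19 C=50] open={R5,R6,R7}
Step 12: commit R5 -> on_hand[A=44 B=19 C=50] avail[A=34 B=19 C=50] open={R6,R7}
Step 13: cancel R7 -> on_hand[A=44 B=19 C=50] avail[A=36 B=19 C=50] open={R6}
Step 14: commit R6 -> on_hand[A=36 B=19 C=50] avail[A=36 B=19 C=50] open={}
Step 15: reserve R8 A 2 -> on_hand[A=36 B=19 C=50] avail[A=34 B=19 C=50] open={R8}
Step 16: commit R8 -> on_hand[A=34 B=19 C=50] avail[A=34 B=19 C=50] open={}
Step 17: reserve R9 A 3 -> on_hand[A=34 B=19 C=50] avail[A=31 B=19 C=50] open={R9}
Step 18: reserve R10 C 5 -> on_hand[A=34 B=19 C=50] avail[A=31 B=19 C=45] open={R10,R9}
Step 19: commit R9 -> on_hand[A=31 B=19 C=50] avail[A=31 B=19 C=45] open={R10}
Step 20: reserve R11 A 8 -> on_hand[A=31 B=19 C=50] avail[A=23 B=19 C=45] open={R10,R11}
Step 21: cancel R11 -> on_hand[A=31 B=19 C=50] avail[A=31 B=19 C=45] open={R10}
Step 22: commit R10 -> on_hand[A=31 B=19 C=45] avail[A=31 B=19 C=45] open={}
Final available[A] = 31

Answer: 31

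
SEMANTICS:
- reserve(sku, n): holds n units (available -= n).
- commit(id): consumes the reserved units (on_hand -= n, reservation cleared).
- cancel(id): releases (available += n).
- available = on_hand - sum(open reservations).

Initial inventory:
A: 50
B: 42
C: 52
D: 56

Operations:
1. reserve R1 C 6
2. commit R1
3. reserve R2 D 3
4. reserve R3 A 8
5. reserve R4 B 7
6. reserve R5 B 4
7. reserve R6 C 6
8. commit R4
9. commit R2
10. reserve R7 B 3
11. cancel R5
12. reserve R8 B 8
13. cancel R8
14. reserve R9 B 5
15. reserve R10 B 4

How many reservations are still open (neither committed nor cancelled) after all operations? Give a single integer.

Answer: 5

Derivation:
Step 1: reserve R1 C 6 -> on_hand[A=50 B=42 C=52 D=56] avail[A=50 B=42 C=46 D=56] open={R1}
Step 2: commit R1 -> on_hand[A=50 B=42 C=46 D=56] avail[A=50 B=42 C=46 D=56] open={}
Step 3: reserve R2 D 3 -> on_hand[A=50 B=42 C=46 D=56] avail[A=50 B=42 C=46 D=53] open={R2}
Step 4: reserve R3 A 8 -> on_hand[A=50 B=42 C=46 D=56] avail[A=42 B=42 C=46 D=53] open={R2,R3}
Step 5: reserve R4 B 7 -> on_hand[A=50 B=42 C=46 D=56] avail[A=42 B=35 C=46 D=53] open={R2,R3,R4}
Step 6: reserve R5 B 4 -> on_hand[A=50 B=42 C=46 D=56] avail[A=42 B=31 C=46 D=53] open={R2,R3,R4,R5}
Step 7: reserve R6 C 6 -> on_hand[A=50 B=42 C=46 D=56] avail[A=42 B=31 C=40 D=53] open={R2,R3,R4,R5,R6}
Step 8: commit R4 -> on_hand[A=50 B=35 C=46 D=56] avail[A=42 B=31 C=40 D=53] open={R2,R3,R5,R6}
Step 9: commit R2 -> on_hand[A=50 B=35 C=46 D=53] avail[A=42 B=31 C=40 D=53] open={R3,R5,R6}
Step 10: reserve R7 B 3 -> on_hand[A=50 B=35 C=46 D=53] avail[A=42 B=28 C=40 D=53] open={R3,R5,R6,R7}
Step 11: cancel R5 -> on_hand[A=50 B=35 C=46 D=53] avail[A=42 B=32 C=40 D=53] open={R3,R6,R7}
Step 12: reserve R8 B 8 -> on_hand[A=50 B=35 C=46 D=53] avail[A=42 B=24 C=40 D=53] open={R3,R6,R7,R8}
Step 13: cancel R8 -> on_hand[A=50 B=35 C=46 D=53] avail[A=42 B=32 C=40 D=53] open={R3,R6,R7}
Step 14: reserve R9 B 5 -> on_hand[A=50 B=35 C=46 D=53] avail[A=42 B=27 C=40 D=53] open={R3,R6,R7,R9}
Step 15: reserve R10 B 4 -> on_hand[A=50 B=35 C=46 D=53] avail[A=42 B=23 C=40 D=53] open={R10,R3,R6,R7,R9}
Open reservations: ['R10', 'R3', 'R6', 'R7', 'R9'] -> 5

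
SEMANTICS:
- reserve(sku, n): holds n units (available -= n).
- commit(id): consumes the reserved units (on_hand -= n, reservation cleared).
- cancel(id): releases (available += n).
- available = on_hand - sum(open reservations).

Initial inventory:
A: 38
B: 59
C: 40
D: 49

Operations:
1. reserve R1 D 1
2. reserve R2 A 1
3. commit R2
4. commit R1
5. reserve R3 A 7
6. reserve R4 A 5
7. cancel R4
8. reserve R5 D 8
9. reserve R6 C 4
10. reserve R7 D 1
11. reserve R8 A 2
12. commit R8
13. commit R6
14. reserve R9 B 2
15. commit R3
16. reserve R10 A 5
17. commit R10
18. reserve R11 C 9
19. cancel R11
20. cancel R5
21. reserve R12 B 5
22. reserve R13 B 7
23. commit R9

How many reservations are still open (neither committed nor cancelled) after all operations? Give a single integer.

Step 1: reserve R1 D 1 -> on_hand[A=38 B=59 C=40 D=49] avail[A=38 B=59 C=40 D=48] open={R1}
Step 2: reserve R2 A 1 -> on_hand[A=38 B=59 C=40 D=49] avail[A=37 B=59 C=40 D=48] open={R1,R2}
Step 3: commit R2 -> on_hand[A=37 B=59 C=40 D=49] avail[A=37 B=59 C=40 D=48] open={R1}
Step 4: commit R1 -> on_hand[A=37 B=59 C=40 D=48] avail[A=37 B=59 C=40 D=48] open={}
Step 5: reserve R3 A 7 -> on_hand[A=37 B=59 C=40 D=48] avail[A=30 B=59 C=40 D=48] open={R3}
Step 6: reserve R4 A 5 -> on_hand[A=37 B=59 C=40 D=48] avail[A=25 B=59 C=40 D=48] open={R3,R4}
Step 7: cancel R4 -> on_hand[A=37 B=59 C=40 D=48] avail[A=30 B=59 C=40 D=48] open={R3}
Step 8: reserve R5 D 8 -> on_hand[A=37 B=59 C=40 D=48] avail[A=30 B=59 C=40 D=40] open={R3,R5}
Step 9: reserve R6 C 4 -> on_hand[A=37 B=59 C=40 D=48] avail[A=30 B=59 C=36 D=40] open={R3,R5,R6}
Step 10: reserve R7 D 1 -> on_hand[A=37 B=59 C=40 D=48] avail[A=30 B=59 C=36 D=39] open={R3,R5,R6,R7}
Step 11: reserve R8 A 2 -> on_hand[A=37 B=59 C=40 D=48] avail[A=28 B=59 C=36 D=39] open={R3,R5,R6,R7,R8}
Step 12: commit R8 -> on_hand[A=35 B=59 C=40 D=48] avail[A=28 B=59 C=36 D=39] open={R3,R5,R6,R7}
Step 13: commit R6 -> on_hand[A=35 B=59 C=36 D=48] avail[A=28 B=59 C=36 D=39] open={R3,R5,R7}
Step 14: reserve R9 B 2 -> on_hand[A=35 B=59 C=36 D=48] avail[A=28 B=57 C=36 D=39] open={R3,R5,R7,R9}
Step 15: commit R3 -> on_hand[A=28 B=59 C=36 D=48] avail[A=28 B=57 C=36 D=39] open={R5,R7,R9}
Step 16: reserve R10 A 5 -> on_hand[A=28 B=59 C=36 D=48] avail[A=23 B=57 C=36 D=39] open={R10,R5,R7,R9}
Step 17: commit R10 -> on_hand[A=23 B=59 C=36 D=48] avail[A=23 B=57 C=36 D=39] open={R5,R7,R9}
Step 18: reserve R11 C 9 -> on_hand[A=23 B=59 C=36 D=48] avail[A=23 B=57 C=27 D=39] open={R11,R5,R7,R9}
Step 19: cancel R11 -> on_hand[A=23 B=59 C=36 D=48] avail[A=23 B=57 C=36 D=39] open={R5,R7,R9}
Step 20: cancel R5 -> on_hand[A=23 B=59 C=36 D=48] avail[A=23 B=57 C=36 D=47] open={R7,R9}
Step 21: reserve R12 B 5 -> on_hand[A=23 B=59 C=36 D=48] avail[A=23 B=52 C=36 D=47] open={R12,R7,R9}
Step 22: reserve R13 B 7 -> on_hand[A=23 B=59 C=36 D=48] avail[A=23 B=45 C=36 D=47] open={R12,R13,R7,R9}
Step 23: commit R9 -> on_hand[A=23 B=57 C=36 D=48] avail[A=23 B=45 C=36 D=47] open={R12,R13,R7}
Open reservations: ['R12', 'R13', 'R7'] -> 3

Answer: 3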